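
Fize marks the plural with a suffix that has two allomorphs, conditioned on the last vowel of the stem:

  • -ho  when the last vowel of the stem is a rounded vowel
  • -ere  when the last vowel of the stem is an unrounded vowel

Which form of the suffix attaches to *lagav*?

The last vowel of *lagav* is /a/, which is an unrounded vowel, so the suffix is -ere.

-ere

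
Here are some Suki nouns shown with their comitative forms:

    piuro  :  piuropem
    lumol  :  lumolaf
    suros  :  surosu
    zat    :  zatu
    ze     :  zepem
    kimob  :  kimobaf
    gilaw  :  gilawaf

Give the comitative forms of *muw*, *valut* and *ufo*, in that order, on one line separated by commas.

The alternation tracks the final sound of the stem — -u when the stem ends in a voiceless consonant (*suros*, *zat*); -af when the stem ends in a voiced consonant (*lumol*, *kimob*, *gilaw*); -pem when the stem ends in a vowel (*piuro*, *ze*).
*muw*: final sound = /w/, a voiced consonant → -af → *muwaf*.
Since the final sound of *valut* is /t/ (a voiceless consonant), it takes -u, giving *valutu*.
The final sound of *ufo* is /o/, which is a vowel, so the suffix is -pem, giving *ufopem*.

muwaf, valutu, ufopem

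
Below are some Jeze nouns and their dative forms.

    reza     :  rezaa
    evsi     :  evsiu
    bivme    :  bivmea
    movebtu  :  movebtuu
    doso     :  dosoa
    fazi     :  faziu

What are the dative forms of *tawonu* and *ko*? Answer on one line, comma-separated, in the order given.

The suffix is conditioned by the last vowel: -u when the last vowel of the stem is a high vowel (*evsi*, *movebtu*, *fazi*); -a when the last vowel of the stem is a non-high vowel (*reza*, *bivme*, *doso*).
*tawonu* — last vowel /u/ (a high vowel) → -u → *tawonuu*.
The last vowel of *ko* is /o/, which is a non-high vowel, so the suffix is -a, giving *koa*.

tawonuu, koa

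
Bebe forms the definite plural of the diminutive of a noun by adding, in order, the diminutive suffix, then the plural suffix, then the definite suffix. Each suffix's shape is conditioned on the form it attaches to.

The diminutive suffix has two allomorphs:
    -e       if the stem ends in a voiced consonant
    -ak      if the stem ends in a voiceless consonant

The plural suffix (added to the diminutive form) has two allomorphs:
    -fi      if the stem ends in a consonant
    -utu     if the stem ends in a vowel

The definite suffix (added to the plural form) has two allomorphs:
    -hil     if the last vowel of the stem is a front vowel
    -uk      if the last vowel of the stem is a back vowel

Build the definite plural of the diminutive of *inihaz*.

*inihaz* — final consonant /z/ (voiced) → -e → *inihaze*.
The diminutive form *inihaze* — final sound /e/ (a vowel) → -utu → *inihazeutu*.
Since the last vowel of the plural form *inihazeutu* is /u/ (a back vowel), it takes -uk, giving *inihazeutuuk*.

inihazeutuuk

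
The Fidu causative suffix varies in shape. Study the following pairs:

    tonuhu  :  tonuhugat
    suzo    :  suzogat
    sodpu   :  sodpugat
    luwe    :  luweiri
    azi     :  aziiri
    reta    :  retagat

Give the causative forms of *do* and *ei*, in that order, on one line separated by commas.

Looking at the last vowel of each stem: -iri when the last vowel of the stem is a front vowel (*luwe*, *azi*); -gat when the last vowel of the stem is a back vowel (*tonuhu*, *suzo*, *sodpu*, *reta*).
Since the last vowel of *do* is /o/ (a back vowel), it takes -gat, giving *dogat*.
Since the last vowel of *ei* is /i/ (a front vowel), it takes -iri, giving *eiiri*.

dogat, eiiri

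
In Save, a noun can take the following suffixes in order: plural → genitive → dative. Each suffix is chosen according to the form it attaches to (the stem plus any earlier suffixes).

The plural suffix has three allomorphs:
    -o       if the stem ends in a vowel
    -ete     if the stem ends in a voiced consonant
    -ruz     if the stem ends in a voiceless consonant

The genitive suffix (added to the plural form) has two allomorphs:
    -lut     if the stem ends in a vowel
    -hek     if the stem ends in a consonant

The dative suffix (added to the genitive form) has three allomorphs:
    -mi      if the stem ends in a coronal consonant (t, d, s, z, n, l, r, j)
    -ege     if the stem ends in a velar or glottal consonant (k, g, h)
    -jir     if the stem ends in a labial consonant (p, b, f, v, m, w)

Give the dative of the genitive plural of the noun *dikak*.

The final sound of *dikak* is /k/, which is a voiceless consonant, so the plural suffix is -ruz, giving *dikakruz*.
The plural form *dikakruz* — final sound /z/ (a consonant) → -hek → *dikakruzhek*.
The final consonant of the genitive form *dikakruzhek* is /k/, which is velar/glottal, so the dative suffix is -ege, giving *dikakruzhekege*.

dikakruzhekege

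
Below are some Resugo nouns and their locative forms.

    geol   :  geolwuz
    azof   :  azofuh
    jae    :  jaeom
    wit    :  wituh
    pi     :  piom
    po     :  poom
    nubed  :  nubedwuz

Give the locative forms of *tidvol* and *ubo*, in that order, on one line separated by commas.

tidvolwuz, uboom

The suffix is conditioned by the final sound: -uh when the stem ends in a voiceless consonant (*azof*, *wit*); -wuz when the stem ends in a voiced consonant (*geol*, *nubed*); -om when the stem ends in a vowel (*jae*, *pi*, *po*).
*tidvol* — final sound /l/ (a voiced consonant) → -wuz → *tidvolwuz*.
*ubo*: final sound = /o/, a vowel → -om → *uboom*.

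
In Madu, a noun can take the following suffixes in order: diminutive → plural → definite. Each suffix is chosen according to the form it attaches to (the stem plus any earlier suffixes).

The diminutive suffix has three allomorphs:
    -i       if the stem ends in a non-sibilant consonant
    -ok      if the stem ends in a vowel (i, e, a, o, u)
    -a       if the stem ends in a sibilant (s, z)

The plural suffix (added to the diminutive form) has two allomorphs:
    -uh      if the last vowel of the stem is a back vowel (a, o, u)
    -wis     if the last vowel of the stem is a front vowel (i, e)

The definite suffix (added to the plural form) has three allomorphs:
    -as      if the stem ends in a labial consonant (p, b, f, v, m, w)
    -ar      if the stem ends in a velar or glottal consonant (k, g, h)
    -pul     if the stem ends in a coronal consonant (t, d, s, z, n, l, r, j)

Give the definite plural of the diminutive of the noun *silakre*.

Since the final sound of *silakre* is /e/ (a vowel), it takes -ok, giving *silakreok*.
The diminutive form *silakreok*: last vowel = /o/, a back vowel → -uh → *silakreokuh*.
The final consonant of the plural form *silakreokuh* is /h/, which is velar/glottal, so the definite suffix is -ar, giving *silakreokuhar*.

silakreokuhar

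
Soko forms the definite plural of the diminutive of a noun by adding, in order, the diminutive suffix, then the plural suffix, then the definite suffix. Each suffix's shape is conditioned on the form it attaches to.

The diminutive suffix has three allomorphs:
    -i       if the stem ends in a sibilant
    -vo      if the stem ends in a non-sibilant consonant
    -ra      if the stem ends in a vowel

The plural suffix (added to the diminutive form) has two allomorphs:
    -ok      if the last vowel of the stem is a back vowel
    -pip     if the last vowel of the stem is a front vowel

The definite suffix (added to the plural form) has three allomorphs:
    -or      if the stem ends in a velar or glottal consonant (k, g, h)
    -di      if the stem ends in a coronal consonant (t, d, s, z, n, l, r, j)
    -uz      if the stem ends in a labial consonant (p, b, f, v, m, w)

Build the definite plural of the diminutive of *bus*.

busipipuz

The final sound of *bus* is /s/, which is a sibilant, so the diminutive suffix is -i, giving *busi*.
The last vowel of the diminutive form *busi* is /i/, which is a front vowel, so the plural suffix is -pip, giving *busipip*.
The final consonant of the plural form *busipip* is /p/, which is labial, so the definite suffix is -uz, giving *busipipuz*.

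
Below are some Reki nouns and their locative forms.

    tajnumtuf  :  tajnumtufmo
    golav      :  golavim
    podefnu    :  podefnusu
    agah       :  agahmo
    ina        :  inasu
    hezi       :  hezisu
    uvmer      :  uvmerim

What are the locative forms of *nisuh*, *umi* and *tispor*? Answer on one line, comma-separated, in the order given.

Looking at the final sound of each stem: -mo when the stem ends in a voiceless consonant (*tajnumtuf*, *agah*); -im when the stem ends in a voiced consonant (*golav*, *uvmer*); -su when the stem ends in a vowel (*podefnu*, *ina*, *hezi*).
The final sound of *nisuh* is /h/, which is a voiceless consonant, so the suffix is -mo, giving *nisuhmo*.
*umi*: final sound = /i/, a vowel → -su → *umisu*.
Since the final sound of *tispor* is /r/ (a voiced consonant), it takes -im, giving *tisporim*.

nisuhmo, umisu, tisporim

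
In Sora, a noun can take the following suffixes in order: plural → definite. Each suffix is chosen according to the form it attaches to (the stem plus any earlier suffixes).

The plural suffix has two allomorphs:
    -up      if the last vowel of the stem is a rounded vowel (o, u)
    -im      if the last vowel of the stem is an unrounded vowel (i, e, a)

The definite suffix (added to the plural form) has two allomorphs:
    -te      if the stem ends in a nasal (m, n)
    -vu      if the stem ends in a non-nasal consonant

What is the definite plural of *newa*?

newaimte

The last vowel of *newa* is /a/, which is an unrounded vowel, so the plural suffix is -im, giving *newaim*.
The plural form *newaim*: final consonant = /m/, a nasal → -te → *newaimte*.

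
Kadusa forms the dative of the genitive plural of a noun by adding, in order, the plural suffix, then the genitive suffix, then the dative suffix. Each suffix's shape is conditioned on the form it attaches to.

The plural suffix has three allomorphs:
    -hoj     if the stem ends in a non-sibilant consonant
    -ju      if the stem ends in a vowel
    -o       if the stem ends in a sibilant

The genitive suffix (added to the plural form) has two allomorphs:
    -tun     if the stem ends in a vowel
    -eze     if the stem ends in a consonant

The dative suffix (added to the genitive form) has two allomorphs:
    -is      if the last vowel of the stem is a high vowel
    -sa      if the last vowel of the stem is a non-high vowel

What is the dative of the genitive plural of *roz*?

rozotunis

*roz* — final sound /z/ (a sibilant) → -o → *rozo*.
The plural form *rozo*: final sound = /o/, a vowel → -tun → *rozotun*.
The last vowel of the genitive form *rozotun* is /u/, which is a high vowel, so the dative suffix is -is, giving *rozotunis*.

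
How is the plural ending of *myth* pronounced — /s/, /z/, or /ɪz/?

The stem *myth* ends in a voiceless non-sibilant consonant.
The plural suffix surfaces as /ɪz/ after sibilants, /s/ after other voiceless consonants, and /z/ after other voiced sounds.
So the plural -s on *myth* is pronounced /s/.

/s/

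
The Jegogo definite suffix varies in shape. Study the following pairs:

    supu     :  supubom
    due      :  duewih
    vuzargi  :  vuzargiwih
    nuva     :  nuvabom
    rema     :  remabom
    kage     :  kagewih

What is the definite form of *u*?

ubom

The suffix is conditioned by the last vowel: -wih when the last vowel of the stem is a front vowel (*due*, *vuzargi*, *kage*); -bom when the last vowel of the stem is a back vowel (*supu*, *nuva*, *rema*).
*u*: last vowel = /u/, a back vowel → -bom → *ubom*.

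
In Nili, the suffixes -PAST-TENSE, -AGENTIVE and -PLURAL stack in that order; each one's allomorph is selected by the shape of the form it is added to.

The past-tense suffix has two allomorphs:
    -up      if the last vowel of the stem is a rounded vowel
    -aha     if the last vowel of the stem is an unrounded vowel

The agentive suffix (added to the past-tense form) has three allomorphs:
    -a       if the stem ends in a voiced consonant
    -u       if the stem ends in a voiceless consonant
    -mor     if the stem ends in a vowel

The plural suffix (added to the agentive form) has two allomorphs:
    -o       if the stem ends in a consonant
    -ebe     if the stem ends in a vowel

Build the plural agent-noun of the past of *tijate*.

tijateahamoro

*tijate*: last vowel = /e/, an unrounded vowel → -aha → *tijateaha*.
The past-tense form *tijateaha*: final sound = /a/, a vowel → -mor → *tijateahamor*.
The agentive form *tijateahamor*: final sound = /r/, a consonant → -o → *tijateahamoro*.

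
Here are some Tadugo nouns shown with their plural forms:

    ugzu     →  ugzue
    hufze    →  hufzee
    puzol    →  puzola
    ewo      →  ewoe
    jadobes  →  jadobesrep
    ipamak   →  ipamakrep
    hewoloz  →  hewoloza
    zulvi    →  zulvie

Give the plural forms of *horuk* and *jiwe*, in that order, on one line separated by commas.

horukrep, jiwee

Looking at the final sound of each stem: -rep when the stem ends in a voiceless consonant (*jadobes*, *ipamak*); -a when the stem ends in a voiced consonant (*puzol*, *hewoloz*); -e when the stem ends in a vowel (*ugzu*, *hufze*, *ewo*, *zulvi*).
Since the final sound of *horuk* is /k/ (a voiceless consonant), it takes -rep, giving *horukrep*.
Since the final sound of *jiwe* is /e/ (a vowel), it takes -e, giving *jiwee*.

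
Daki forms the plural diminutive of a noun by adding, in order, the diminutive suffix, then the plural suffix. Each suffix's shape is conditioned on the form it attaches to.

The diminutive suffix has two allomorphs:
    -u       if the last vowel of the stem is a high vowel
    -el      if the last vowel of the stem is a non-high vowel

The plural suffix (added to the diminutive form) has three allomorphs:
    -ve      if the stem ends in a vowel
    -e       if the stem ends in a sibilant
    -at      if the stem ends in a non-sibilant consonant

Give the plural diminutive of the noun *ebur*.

Since the last vowel of *ebur* is /u/ (a high vowel), it takes -u, giving *eburu*.
The final sound of the diminutive form *eburu* is /u/, which is a vowel, so the plural suffix is -ve, giving *eburuve*.

eburuve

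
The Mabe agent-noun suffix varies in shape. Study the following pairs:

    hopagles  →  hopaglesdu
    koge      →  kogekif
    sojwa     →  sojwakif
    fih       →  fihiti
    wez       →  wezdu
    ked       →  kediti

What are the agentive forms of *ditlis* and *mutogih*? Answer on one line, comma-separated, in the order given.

The suffix is conditioned by the final sound: -du when the stem ends in a sibilant (*hopagles*, *wez*); -iti when the stem ends in a non-sibilant consonant (*fih*, *ked*); -kif when the stem ends in a vowel (*koge*, *sojwa*).
Since the final sound of *ditlis* is /s/ (a sibilant), it takes -du, giving *ditlisdu*.
*mutogih* — final sound /h/ (a non-sibilant consonant) → -iti → *mutogihiti*.

ditlisdu, mutogihiti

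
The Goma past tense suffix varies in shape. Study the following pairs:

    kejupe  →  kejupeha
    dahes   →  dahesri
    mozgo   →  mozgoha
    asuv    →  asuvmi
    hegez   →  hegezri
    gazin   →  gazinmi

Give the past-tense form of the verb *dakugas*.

Looking at the final sound of each stem: -ri when the stem ends in a sibilant (*dahes*, *hegez*); -mi when the stem ends in a non-sibilant consonant (*asuv*, *gazin*); -ha when the stem ends in a vowel (*kejupe*, *mozgo*).
*dakugas*: final sound = /s/, a sibilant → -ri → *dakugasri*.

dakugasri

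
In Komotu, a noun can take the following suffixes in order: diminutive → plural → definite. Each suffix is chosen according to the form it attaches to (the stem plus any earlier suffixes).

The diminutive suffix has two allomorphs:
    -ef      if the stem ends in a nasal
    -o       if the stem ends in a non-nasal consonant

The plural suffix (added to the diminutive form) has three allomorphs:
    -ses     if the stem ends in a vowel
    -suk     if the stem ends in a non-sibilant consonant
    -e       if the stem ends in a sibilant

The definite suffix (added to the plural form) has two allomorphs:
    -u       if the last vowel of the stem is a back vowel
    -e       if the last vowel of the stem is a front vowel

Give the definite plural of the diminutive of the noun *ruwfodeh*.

Since the final consonant of *ruwfodeh* is /h/ (non-nasal), it takes -o, giving *ruwfodeho*.
The diminutive form *ruwfodeho*: final sound = /o/, a vowel → -ses → *ruwfodehoses*.
The last vowel of the plural form *ruwfodehoses* is /e/, which is a front vowel, so the definite suffix is -e, giving *ruwfodehosese*.

ruwfodehosese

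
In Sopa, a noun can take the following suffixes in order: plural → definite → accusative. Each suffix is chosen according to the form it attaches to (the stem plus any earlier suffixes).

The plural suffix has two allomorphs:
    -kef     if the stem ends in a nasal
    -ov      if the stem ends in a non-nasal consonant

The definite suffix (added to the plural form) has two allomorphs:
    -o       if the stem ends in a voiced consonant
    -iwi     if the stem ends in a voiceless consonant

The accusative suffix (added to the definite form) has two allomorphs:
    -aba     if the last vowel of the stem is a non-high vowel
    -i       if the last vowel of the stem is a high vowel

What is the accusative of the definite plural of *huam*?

*huam*: final consonant = /m/, a nasal → -kef → *huamkef*.
Since the final consonant of the plural form *huamkef* is /f/ (voiceless), it takes -iwi, giving *huamkefiwi*.
The definite form *huamkefiwi* — last vowel /i/ (a high vowel) → -i → *huamkefiwii*.

huamkefiwii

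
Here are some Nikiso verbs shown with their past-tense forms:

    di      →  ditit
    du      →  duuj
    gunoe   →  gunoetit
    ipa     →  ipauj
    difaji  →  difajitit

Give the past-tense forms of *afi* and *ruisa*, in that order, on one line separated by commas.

The suffix is conditioned by the last vowel: -tit when the last vowel of the stem is a front vowel (*di*, *gunoe*, *difaji*); -uj when the last vowel of the stem is a back vowel (*du*, *ipa*).
*afi*: last vowel = /i/, a front vowel → -tit → *afitit*.
Since the last vowel of *ruisa* is /a/ (a back vowel), it takes -uj, giving *ruisauj*.

afitit, ruisauj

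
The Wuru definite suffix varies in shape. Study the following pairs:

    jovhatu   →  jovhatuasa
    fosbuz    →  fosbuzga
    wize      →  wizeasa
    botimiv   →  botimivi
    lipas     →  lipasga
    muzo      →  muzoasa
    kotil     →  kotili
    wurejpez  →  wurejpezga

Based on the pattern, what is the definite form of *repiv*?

The suffix is conditioned by the final sound: -ga when the stem ends in a sibilant (*fosbuz*, *lipas*, *wurejpez*); -i when the stem ends in a non-sibilant consonant (*botimiv*, *kotil*); -asa when the stem ends in a vowel (*jovhatu*, *wize*, *muzo*).
Since the final sound of *repiv* is /v/ (a non-sibilant consonant), it takes -i, giving *repivi*.

repivi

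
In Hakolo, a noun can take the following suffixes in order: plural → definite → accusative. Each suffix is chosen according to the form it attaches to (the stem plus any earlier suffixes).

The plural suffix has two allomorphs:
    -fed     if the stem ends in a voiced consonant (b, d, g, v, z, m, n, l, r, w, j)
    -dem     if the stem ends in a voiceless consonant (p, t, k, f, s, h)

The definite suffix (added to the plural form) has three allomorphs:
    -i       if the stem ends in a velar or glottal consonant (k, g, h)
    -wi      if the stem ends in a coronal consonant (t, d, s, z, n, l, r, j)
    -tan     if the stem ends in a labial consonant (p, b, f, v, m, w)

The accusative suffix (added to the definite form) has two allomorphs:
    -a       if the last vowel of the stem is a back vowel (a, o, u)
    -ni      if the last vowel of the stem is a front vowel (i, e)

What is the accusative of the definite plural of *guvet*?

*guvet* — final consonant /t/ (voiceless) → -dem → *guvetdem*.
Since the final consonant of the plural form *guvetdem* is /m/ (labial), it takes -tan, giving *guvetdemtan*.
The definite form *guvetdemtan*: last vowel = /a/, a back vowel → -a → *guvetdemtana*.

guvetdemtana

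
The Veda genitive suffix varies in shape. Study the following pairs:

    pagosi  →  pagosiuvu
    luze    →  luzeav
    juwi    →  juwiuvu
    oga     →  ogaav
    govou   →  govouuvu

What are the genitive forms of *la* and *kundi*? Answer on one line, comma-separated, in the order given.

The pattern is height harmony: -uvu when the last vowel of the stem is a high vowel (*pagosi*, *juwi*, *govou*); -av when the last vowel of the stem is a non-high vowel (*luze*, *oga*).
Since the last vowel of *la* is /a/ (a non-high vowel), it takes -av, giving *laav*.
Since the last vowel of *kundi* is /i/ (a high vowel), it takes -uvu, giving *kundiuvu*.

laav, kundiuvu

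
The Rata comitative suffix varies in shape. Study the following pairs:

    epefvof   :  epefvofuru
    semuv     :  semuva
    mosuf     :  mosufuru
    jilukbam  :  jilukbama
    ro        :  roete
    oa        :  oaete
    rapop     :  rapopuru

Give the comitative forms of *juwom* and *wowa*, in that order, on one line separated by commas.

juwoma, wowaete

The suffix is conditioned by the final sound: -uru when the stem ends in a voiceless consonant (*epefvof*, *mosuf*, *rapop*); -a when the stem ends in a voiced consonant (*semuv*, *jilukbam*); -ete when the stem ends in a vowel (*ro*, *oa*).
*juwom*: final sound = /m/, a voiced consonant → -a → *juwoma*.
*wowa*: final sound = /a/, a vowel → -ete → *wowaete*.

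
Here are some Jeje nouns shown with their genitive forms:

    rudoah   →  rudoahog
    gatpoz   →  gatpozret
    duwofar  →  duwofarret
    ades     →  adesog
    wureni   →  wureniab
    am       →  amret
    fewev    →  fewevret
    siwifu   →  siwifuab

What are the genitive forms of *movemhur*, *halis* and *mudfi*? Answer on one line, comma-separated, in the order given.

Looking at the final sound of each stem: -og when the stem ends in a voiceless consonant (*rudoah*, *ades*); -ret when the stem ends in a voiced consonant (*gatpoz*, *duwofar*, *am*, *fewev*); -ab when the stem ends in a vowel (*wureni*, *siwifu*).
Since the final sound of *movemhur* is /r/ (a voiced consonant), it takes -ret, giving *movemhurret*.
*halis* — final sound /s/ (a voiceless consonant) → -og → *halisog*.
The final sound of *mudfi* is /i/, which is a vowel, so the suffix is -ab, giving *mudfiab*.

movemhurret, halisog, mudfiab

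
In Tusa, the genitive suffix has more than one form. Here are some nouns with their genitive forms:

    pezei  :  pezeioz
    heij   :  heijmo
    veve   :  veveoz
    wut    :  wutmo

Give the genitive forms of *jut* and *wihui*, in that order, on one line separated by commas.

Looking at the final sound of each stem: -mo when the stem ends in a consonant (*heij*, *wut*); -oz when the stem ends in a vowel (*pezei*, *veve*).
Since the final sound of *jut* is /t/ (a consonant), it takes -mo, giving *jutmo*.
*wihui* — final sound /i/ (a vowel) → -oz → *wihuioz*.

jutmo, wihuioz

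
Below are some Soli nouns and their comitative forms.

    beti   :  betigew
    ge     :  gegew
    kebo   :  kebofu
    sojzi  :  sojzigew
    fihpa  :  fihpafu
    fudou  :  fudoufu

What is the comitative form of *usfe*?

Looking at the last vowel of each stem: -gew when the last vowel of the stem is a front vowel (*beti*, *ge*, *sojzi*); -fu when the last vowel of the stem is a back vowel (*kebo*, *fihpa*, *fudou*).
Since the last vowel of *usfe* is /e/ (a front vowel), it takes -gew, giving *usfegew*.

usfegew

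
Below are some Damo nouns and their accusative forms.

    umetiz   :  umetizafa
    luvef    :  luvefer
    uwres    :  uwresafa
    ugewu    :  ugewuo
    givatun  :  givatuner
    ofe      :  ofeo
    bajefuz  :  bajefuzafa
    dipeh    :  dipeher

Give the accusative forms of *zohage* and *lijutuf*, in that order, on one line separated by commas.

The pattern is sibilance of the final sound: -afa when the stem ends in a sibilant (*umetiz*, *uwres*, *bajefuz*); -er when the stem ends in a non-sibilant consonant (*luvef*, *givatun*, *dipeh*); -o when the stem ends in a vowel (*ugewu*, *ofe*).
*zohage*: final sound = /e/, a vowel → -o → *zohageo*.
Since the final sound of *lijutuf* is /f/ (a non-sibilant consonant), it takes -er, giving *lijutufer*.

zohageo, lijutufer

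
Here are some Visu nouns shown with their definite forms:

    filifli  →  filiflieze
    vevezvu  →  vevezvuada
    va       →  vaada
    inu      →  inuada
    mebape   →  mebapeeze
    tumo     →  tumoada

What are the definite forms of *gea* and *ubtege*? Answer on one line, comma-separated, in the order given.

geaada, ubtegeeze

The alternation tracks the last vowel of the stem — -eze when the last vowel of the stem is a front vowel (*filifli*, *mebape*); -ada when the last vowel of the stem is a back vowel (*vevezvu*, *va*, *inu*, *tumo*).
The last vowel of *gea* is /a/, which is a back vowel, so the suffix is -ada, giving *geaada*.
*ubtege*: last vowel = /e/, a front vowel → -eze → *ubtegeeze*.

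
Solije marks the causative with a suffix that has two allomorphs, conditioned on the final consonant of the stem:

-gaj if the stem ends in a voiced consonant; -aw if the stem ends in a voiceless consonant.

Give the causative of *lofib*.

The final consonant of *lofib* is /b/, which is voiced, so the suffix is -gaj, giving *lofibgaj*.

lofibgaj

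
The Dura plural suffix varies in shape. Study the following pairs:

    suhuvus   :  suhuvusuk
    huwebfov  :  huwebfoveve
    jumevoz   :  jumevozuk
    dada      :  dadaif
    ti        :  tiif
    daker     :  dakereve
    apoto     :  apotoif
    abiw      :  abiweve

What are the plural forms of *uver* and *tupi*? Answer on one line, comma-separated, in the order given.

The alternation tracks the final sound of the stem — -uk when the stem ends in a sibilant (*suhuvus*, *jumevoz*); -eve when the stem ends in a non-sibilant consonant (*huwebfov*, *daker*, *abiw*); -if when the stem ends in a vowel (*dada*, *ti*, *apoto*).
The final sound of *uver* is /r/, which is a non-sibilant consonant, so the suffix is -eve, giving *uvereve*.
The final sound of *tupi* is /i/, which is a vowel, so the suffix is -if, giving *tupiif*.

uvereve, tupiif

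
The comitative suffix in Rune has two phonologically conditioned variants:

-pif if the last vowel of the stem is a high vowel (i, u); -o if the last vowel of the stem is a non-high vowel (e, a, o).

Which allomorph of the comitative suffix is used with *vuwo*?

Since the last vowel of *vuwo* is /o/ (a non-high vowel), it takes -o.

-o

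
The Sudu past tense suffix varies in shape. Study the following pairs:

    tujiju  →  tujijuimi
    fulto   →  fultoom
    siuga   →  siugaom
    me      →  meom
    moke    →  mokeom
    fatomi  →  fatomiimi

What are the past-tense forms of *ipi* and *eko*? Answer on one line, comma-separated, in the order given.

ipiimi, ekoom

The suffix is conditioned by the last vowel: -imi when the last vowel of the stem is a high vowel (*tujiju*, *fatomi*); -om when the last vowel of the stem is a non-high vowel (*fulto*, *siuga*, *me*, *moke*).
*ipi* — last vowel /i/ (a high vowel) → -imi → *ipiimi*.
Since the last vowel of *eko* is /o/ (a non-high vowel), it takes -om, giving *ekoom*.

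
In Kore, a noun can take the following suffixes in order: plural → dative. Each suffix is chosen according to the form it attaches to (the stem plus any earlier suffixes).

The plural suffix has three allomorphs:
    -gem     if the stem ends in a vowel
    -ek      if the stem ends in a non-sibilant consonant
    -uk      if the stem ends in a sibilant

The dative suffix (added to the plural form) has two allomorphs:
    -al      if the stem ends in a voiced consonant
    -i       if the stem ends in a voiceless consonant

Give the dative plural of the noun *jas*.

jasuki

*jas*: final sound = /s/, a sibilant → -uk → *jasuk*.
Since the final consonant of the plural form *jasuk* is /k/ (voiceless), it takes -i, giving *jasuki*.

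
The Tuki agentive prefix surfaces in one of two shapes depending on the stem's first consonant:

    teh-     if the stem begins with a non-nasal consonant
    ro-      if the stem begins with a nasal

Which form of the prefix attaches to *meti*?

*meti* — first consonant /m/ (a nasal) → ro-.

ro-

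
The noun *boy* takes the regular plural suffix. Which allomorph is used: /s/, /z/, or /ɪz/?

The stem *boy* ends in a voiced non-sibilant sound.
The plural suffix surfaces as /ɪz/ after sibilants, /s/ after other voiceless consonants, and /z/ after other voiced sounds.
So the plural -s on *boy* is pronounced /z/.

/z/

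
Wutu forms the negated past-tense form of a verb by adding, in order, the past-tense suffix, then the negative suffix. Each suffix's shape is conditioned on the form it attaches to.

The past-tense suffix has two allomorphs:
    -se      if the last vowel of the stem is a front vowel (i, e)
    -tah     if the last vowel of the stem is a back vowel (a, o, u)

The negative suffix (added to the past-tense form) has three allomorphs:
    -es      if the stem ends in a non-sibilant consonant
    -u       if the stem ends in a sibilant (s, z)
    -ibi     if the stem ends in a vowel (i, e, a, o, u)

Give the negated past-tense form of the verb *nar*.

*nar*: last vowel = /a/, a back vowel → -tah → *nartah*.
The final sound of the past-tense form *nartah* is /h/, which is a non-sibilant consonant, so the negative suffix is -es, giving *nartahes*.

nartahes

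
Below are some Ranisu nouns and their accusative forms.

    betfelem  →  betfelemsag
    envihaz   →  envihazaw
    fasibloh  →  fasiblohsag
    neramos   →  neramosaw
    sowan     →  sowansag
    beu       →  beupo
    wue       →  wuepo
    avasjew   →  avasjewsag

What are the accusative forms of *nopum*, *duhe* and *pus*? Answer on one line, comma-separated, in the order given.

nopumsag, duhepo, pusaw

Looking at the final sound of each stem: -aw when the stem ends in a sibilant (*envihaz*, *neramos*); -sag when the stem ends in a non-sibilant consonant (*betfelem*, *fasibloh*, *sowan*, *avasjew*); -po when the stem ends in a vowel (*beu*, *wue*).
Since the final sound of *nopum* is /m/ (a non-sibilant consonant), it takes -sag, giving *nopumsag*.
The final sound of *duhe* is /e/, which is a vowel, so the suffix is -po, giving *duhepo*.
The final sound of *pus* is /s/, which is a sibilant, so the suffix is -aw, giving *pusaw*.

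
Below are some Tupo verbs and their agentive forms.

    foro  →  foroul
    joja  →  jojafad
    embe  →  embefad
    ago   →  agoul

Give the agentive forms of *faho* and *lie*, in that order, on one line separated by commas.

fahoul, liefad

The suffix is conditioned by the last vowel: -ul when the last vowel of the stem is a rounded vowel (*foro*, *ago*); -fad when the last vowel of the stem is an unrounded vowel (*joja*, *embe*).
Since the last vowel of *faho* is /o/ (a rounded vowel), it takes -ul, giving *fahoul*.
*lie*: last vowel = /e/, an unrounded vowel → -fad → *liefad*.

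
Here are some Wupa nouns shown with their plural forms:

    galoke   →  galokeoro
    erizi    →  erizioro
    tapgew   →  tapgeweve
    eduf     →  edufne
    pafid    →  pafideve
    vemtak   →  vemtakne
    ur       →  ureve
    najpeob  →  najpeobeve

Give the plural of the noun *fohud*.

The suffix is conditioned by the final sound: -ne when the stem ends in a voiceless consonant (*eduf*, *vemtak*); -eve when the stem ends in a voiced consonant (*tapgew*, *pafid*, *ur*, *najpeob*); -oro when the stem ends in a vowel (*galoke*, *erizi*).
*fohud*: final sound = /d/, a voiced consonant → -eve → *fohudeve*.

fohudeve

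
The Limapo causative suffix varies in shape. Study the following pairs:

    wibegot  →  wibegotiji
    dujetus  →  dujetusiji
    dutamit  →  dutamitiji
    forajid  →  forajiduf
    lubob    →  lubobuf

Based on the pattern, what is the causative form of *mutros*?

The alternation tracks the final consonant of the stem — -iji when the stem ends in a voiceless consonant (*wibegot*, *dujetus*, *dutamit*); -uf when the stem ends in a voiced consonant (*forajid*, *lubob*).
*mutros*: final consonant = /s/, voiceless → -iji → *mutrosiji*.

mutrosiji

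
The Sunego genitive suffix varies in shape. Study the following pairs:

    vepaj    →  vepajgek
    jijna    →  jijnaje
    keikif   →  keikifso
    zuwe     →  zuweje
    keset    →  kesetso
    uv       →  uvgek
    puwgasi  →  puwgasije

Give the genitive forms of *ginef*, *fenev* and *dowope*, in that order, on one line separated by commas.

ginefso, fenevgek, dowopeje

The suffix is conditioned by the final sound: -so when the stem ends in a voiceless consonant (*keikif*, *keset*); -gek when the stem ends in a voiced consonant (*vepaj*, *uv*); -je when the stem ends in a vowel (*jijna*, *zuwe*, *puwgasi*).
Since the final sound of *ginef* is /f/ (a voiceless consonant), it takes -so, giving *ginefso*.
Since the final sound of *fenev* is /v/ (a voiced consonant), it takes -gek, giving *fenevgek*.
The final sound of *dowope* is /e/, which is a vowel, so the suffix is -je, giving *dowopeje*.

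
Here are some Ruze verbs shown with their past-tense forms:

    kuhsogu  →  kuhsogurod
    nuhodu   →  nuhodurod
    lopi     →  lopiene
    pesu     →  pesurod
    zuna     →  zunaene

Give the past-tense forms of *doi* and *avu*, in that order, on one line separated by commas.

doiene, avurod

The suffix is conditioned by the last vowel: -rod when the last vowel of the stem is a rounded vowel (*kuhsogu*, *nuhodu*, *pesu*); -ene when the last vowel of the stem is an unrounded vowel (*lopi*, *zuna*).
*doi* — last vowel /i/ (an unrounded vowel) → -ene → *doiene*.
Since the last vowel of *avu* is /u/ (a rounded vowel), it takes -rod, giving *avurod*.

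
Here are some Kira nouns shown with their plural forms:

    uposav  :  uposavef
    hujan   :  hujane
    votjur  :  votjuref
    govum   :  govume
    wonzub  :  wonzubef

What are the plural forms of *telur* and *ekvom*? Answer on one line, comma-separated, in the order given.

teluref, ekvome

The pattern is nasality of the final consonant: -e when the stem ends in a nasal (*hujan*, *govum*); -ef when the stem ends in a non-nasal consonant (*uposav*, *votjur*, *wonzub*).
*telur*: final consonant = /r/, non-nasal → -ef → *teluref*.
*ekvom* — final consonant /m/ (a nasal) → -e → *ekvome*.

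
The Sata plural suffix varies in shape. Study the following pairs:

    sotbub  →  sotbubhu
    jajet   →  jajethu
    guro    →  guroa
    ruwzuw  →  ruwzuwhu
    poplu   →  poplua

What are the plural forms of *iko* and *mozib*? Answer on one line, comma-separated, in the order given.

Looking at the final sound of each stem: -hu when the stem ends in a consonant (*sotbub*, *jajet*, *ruwzuw*); -a when the stem ends in a vowel (*guro*, *poplu*).
Since the final sound of *iko* is /o/ (a vowel), it takes -a, giving *ikoa*.
*mozib*: final sound = /b/, a consonant → -hu → *mozibhu*.

ikoa, mozibhu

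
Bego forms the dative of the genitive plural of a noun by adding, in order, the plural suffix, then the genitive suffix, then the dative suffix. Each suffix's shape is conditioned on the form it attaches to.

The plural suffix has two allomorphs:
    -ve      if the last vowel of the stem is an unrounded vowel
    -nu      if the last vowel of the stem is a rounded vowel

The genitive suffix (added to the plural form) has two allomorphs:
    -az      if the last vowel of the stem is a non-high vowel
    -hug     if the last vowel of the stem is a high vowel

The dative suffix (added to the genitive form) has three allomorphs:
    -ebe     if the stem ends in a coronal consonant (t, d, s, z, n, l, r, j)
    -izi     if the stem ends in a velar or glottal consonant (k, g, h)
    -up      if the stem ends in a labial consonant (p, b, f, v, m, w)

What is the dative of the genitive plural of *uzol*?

Since the last vowel of *uzol* is /o/ (a rounded vowel), it takes -nu, giving *uzolnu*.
Since the last vowel of the plural form *uzolnu* is /u/ (a high vowel), it takes -hug, giving *uzolnuhug*.
The genitive form *uzolnuhug*: final consonant = /g/, velar/glottal → -izi → *uzolnuhugizi*.

uzolnuhugizi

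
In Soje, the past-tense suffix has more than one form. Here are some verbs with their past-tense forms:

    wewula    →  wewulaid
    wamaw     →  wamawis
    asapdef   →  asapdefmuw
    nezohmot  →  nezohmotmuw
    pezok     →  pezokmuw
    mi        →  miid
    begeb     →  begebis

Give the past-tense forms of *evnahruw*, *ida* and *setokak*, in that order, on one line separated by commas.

evnahruwis, idaid, setokakmuw

The alternation tracks the final sound of the stem — -muw when the stem ends in a voiceless consonant (*asapdef*, *nezohmot*, *pezok*); -is when the stem ends in a voiced consonant (*wamaw*, *begeb*); -id when the stem ends in a vowel (*wewula*, *mi*).
*evnahruw*: final sound = /w/, a voiced consonant → -is → *evnahruwis*.
*ida* — final sound /a/ (a vowel) → -id → *idaid*.
*setokak*: final sound = /k/, a voiceless consonant → -muw → *setokakmuw*.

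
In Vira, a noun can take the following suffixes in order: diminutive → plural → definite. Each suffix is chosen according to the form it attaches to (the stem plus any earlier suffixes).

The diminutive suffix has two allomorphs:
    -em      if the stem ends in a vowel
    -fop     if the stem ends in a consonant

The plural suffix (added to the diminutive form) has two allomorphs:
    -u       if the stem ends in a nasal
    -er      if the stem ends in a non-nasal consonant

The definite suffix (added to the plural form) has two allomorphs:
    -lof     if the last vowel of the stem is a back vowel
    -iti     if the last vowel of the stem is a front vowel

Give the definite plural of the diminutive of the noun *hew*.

hewfoperiti

*hew* — final sound /w/ (a consonant) → -fop → *hewfop*.
The diminutive form *hewfop*: final consonant = /p/, non-nasal → -er → *hewfoper*.
The plural form *hewfoper* — last vowel /e/ (a front vowel) → -iti → *hewfoperiti*.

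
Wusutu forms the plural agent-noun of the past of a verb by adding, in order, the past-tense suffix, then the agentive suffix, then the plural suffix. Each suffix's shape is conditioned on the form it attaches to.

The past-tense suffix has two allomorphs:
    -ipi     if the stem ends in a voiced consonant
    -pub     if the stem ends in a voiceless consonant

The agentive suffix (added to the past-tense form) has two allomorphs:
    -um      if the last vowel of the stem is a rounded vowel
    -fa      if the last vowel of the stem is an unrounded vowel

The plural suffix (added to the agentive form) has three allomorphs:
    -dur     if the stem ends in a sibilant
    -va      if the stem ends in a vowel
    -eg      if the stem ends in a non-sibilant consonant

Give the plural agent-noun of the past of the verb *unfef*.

Since the final consonant of *unfef* is /f/ (voiceless), it takes -pub, giving *unfefpub*.
The past-tense form *unfefpub* — last vowel /u/ (a rounded vowel) → -um → *unfefpubum*.
Since the final sound of the agentive form *unfefpubum* is /m/ (a non-sibilant consonant), it takes -eg, giving *unfefpubumeg*.

unfefpubumeg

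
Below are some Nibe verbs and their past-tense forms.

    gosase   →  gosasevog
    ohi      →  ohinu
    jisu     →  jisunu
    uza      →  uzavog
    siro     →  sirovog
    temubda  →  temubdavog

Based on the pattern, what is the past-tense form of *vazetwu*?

vazetwunu

The alternation tracks the last vowel of the stem — -nu when the last vowel of the stem is a high vowel (*ohi*, *jisu*); -vog when the last vowel of the stem is a non-high vowel (*gosase*, *uza*, *siro*, *temubda*).
*vazetwu*: last vowel = /u/, a high vowel → -nu → *vazetwunu*.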